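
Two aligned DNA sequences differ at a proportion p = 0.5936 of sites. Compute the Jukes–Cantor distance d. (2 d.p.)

1.18

d = −(3/4) ln(1 − 4p/3) = −0.75 ln(1 − 0.791467) = −0.75 ln(0.208533)
  = −0.75 × (-1.567658) = 1.175744 substitutions/site.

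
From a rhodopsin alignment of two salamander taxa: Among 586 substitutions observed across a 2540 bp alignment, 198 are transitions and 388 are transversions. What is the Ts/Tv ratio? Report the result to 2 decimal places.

0.51

R = 198/388 = 0.510309… ≈ 0.51 (to 2 d.p.).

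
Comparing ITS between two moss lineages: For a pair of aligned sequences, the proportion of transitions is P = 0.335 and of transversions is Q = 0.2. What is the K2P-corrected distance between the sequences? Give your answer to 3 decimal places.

Under the Kimura two-parameter model, d = −½ ln(1 − 2P − Q) − ¼ ln(1 − 2Q).
1 − 2P − Q = 0.13, giving −½ ln(0.13) = 1.020110.
1 − 2Q = 0.6, giving −¼ ln(0.6) = 0.127706.
d = 1.020110 + 0.127706 = 1.147816.

1.148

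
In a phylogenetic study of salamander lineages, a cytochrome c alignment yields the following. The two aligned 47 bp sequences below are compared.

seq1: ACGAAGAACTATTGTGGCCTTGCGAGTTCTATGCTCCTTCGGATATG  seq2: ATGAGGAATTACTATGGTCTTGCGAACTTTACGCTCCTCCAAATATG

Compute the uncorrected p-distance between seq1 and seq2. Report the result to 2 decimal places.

0.28

The sequences differ at 13 of 47 positions.
p = 13/47 = 0.276595… ≈ 0.28 (to 2 d.p.).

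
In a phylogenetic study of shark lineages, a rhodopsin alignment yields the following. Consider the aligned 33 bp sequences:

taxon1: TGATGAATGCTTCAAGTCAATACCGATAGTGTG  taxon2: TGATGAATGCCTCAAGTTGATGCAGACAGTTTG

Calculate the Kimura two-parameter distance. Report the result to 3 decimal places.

0.258

Of 33 sites, 5 differences are transitions and 2 are transversions, so P = 5/33 ≈ 0.151515 and Q = 2/33 ≈ 0.060606.
Under the Kimura two-parameter model, d = −½ ln(1 − 2P − Q) − ¼ ln(1 − 2Q).
1 − 2P − Q = 0.636364, giving −½ ln(0.636364) = 0.225992.
1 − 2Q = 0.878788, giving −¼ ln(0.878788) = 0.032303.
d = 0.225992 + 0.032303 = 0.258295.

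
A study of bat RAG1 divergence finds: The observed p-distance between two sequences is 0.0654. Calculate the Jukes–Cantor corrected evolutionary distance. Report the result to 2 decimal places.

0.07

d = −(3/4) ln(1 − 4p/3) = −0.75 ln(1 − 0.0872) = −0.75 ln(0.9128)
  = −0.75 × (-0.091238) = 0.068429 substitutions/site.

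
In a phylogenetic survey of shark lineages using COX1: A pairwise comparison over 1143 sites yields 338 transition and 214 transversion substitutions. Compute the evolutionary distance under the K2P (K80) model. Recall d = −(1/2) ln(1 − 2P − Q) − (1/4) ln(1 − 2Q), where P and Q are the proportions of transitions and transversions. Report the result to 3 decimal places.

0.871

P = 338/1143 ≈ 0.295713 and Q = 214/1143 ≈ 0.187227.
Under the Kimura two-parameter model, d = −½ ln(1 − 2P − Q) − ¼ ln(1 − 2Q).
1 − 2P − Q = 0.221347, giving −½ ln(0.221347) = 0.754012.
1 − 2Q = 0.625546, giving −¼ ln(0.625546) = 0.117283.
d = 0.754012 + 0.117283 = 0.871295.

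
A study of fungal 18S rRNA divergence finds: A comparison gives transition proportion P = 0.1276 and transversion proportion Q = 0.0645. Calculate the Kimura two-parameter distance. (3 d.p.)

Under the Kimura two-parameter model, d = −½ ln(1 − 2P − Q) − ¼ ln(1 − 2Q).
1 − 2P − Q = 0.6803, giving −½ ln(0.6803) = 0.192611.
1 − 2Q = 0.871, giving −¼ ln(0.871) = 0.034528.
d = 0.192611 + 0.034528 = 0.227139.

0.227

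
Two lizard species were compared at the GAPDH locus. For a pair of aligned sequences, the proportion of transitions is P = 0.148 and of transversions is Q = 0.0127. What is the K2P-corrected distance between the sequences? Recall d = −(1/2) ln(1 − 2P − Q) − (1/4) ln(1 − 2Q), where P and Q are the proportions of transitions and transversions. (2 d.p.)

Under the Kimura two-parameter model, d = −½ ln(1 − 2P − Q) − ¼ ln(1 − 2Q).
1 − 2P − Q = 0.6913, giving −½ ln(0.6913) = 0.184591.
1 − 2Q = 0.9746, giving −¼ ln(0.9746) = 0.006432.
d = 0.184591 + 0.006432 = 0.191023.

0.19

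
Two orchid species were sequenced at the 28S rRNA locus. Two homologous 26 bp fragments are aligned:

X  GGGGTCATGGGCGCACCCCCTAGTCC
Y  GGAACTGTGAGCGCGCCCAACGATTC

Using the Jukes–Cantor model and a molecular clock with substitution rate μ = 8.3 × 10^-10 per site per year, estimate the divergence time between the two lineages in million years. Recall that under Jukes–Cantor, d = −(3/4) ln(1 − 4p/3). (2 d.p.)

496.36

The sequences differ at 13 of 26 sites, so p = 13/26 = 0.5.
d = −(3/4) ln(1 − 4p/3) = −0.75 ln(1 − 0.666667) = −0.75 ln(0.333333)
  = −0.75 × (-1.098613) = 0.823960 substitutions/site.
Under a molecular clock d = 2μt, so t = d/(2μ) = 0.823960 / (2 × 8.3 × 10^-10) = 496.36 million years.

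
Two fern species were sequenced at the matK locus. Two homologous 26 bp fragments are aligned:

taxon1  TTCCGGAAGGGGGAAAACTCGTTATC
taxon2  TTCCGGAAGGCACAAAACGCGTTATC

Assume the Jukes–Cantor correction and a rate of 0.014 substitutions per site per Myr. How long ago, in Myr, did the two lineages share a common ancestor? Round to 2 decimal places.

The sequences differ at 4 of 26 sites (11, 12, 13, 19), so p = 4/26 ≈ 0.153846.
d = −(3/4) ln(1 − 4p/3) = −0.75 ln(1 − 0.205128) = −0.75 ln(0.794872)
  = −0.75 × (-0.229574) = 0.172181 substitutions/site.
Under a molecular clock d = 2μt, so t = d/(2μ) = 0.172181 / (2 × 0.014) = 6.15 Myr.

6.15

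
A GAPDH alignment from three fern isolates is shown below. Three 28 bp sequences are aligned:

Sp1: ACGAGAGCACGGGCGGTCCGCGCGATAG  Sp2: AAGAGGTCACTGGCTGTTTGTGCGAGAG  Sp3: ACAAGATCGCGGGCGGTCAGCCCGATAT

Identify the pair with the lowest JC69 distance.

Sp1–Sp2: 9/28 differ, p = 0.321, d = 0.420.
Sp1–Sp3: 6/28 differ, p = 0.214, d = 0.252.
Sp2–Sp3: 12/28 differ, p = 0.429, d = 0.635.
The smallest distance is between Sp1 and Sp3.

Sp1 and Sp3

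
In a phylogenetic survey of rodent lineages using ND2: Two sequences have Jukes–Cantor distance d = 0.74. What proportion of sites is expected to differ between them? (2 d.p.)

0.47

p = (3/4)(1 − e^(−4d/3)) = 0.75 × (1 − e^(-0.986667)) = 0.75 × (1 − 0.372817) = 0.470387.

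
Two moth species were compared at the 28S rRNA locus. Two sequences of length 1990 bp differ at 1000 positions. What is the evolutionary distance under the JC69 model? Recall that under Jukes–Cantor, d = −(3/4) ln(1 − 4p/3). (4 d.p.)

p = 1000/1990 ≈ 0.502513.
d = −(3/4) ln(1 − 4p/3) = −0.75 ln(1 − 0.670017) = −0.75 ln(0.329983)
  = −0.75 × (-1.108714) = 0.831536 substitutions/site.

0.8315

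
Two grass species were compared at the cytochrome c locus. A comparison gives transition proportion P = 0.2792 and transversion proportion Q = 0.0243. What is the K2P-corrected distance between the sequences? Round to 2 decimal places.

0.45

Under the Kimura two-parameter model, d = −½ ln(1 − 2P − Q) − ¼ ln(1 − 2Q).
1 − 2P − Q = 0.4173, giving −½ ln(0.4173) = 0.436975.
1 − 2Q = 0.9514, giving −¼ ln(0.9514) = 0.012455.
d = 0.436975 + 0.012455 = 0.449430.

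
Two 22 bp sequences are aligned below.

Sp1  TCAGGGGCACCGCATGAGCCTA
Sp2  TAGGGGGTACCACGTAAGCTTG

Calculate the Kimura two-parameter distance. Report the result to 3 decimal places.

Of 22 sites, 7 differences are transitions and 1 are transversions, so P = 7/22 ≈ 0.318182 and Q = 1/22 ≈ 0.045455.
Under the Kimura two-parameter model, d = −½ ln(1 − 2P − Q) − ¼ ln(1 − 2Q).
1 − 2P − Q = 0.318181, giving −½ ln(0.318181) = 0.572567.
1 − 2Q = 0.90909, giving −¼ ln(0.90909) = 0.023828.
d = 0.572567 + 0.023828 = 0.596395.

0.596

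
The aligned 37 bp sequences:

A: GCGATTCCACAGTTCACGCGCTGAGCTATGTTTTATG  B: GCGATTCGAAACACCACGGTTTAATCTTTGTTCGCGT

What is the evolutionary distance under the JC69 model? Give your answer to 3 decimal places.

The sequences differ at 16 of 37 sites, so p = 16/37 ≈ 0.432432.
d = −(3/4) ln(1 − 4p/3) = −0.75 ln(1 − 0.576576) = −0.75 ln(0.423424)
  = −0.75 × (-0.859381) = 0.644536 substitutions/site.

0.645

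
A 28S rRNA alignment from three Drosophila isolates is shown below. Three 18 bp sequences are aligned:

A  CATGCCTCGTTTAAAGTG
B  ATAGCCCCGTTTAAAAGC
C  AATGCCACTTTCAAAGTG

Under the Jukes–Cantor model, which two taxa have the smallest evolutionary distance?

A and C

A–B: 7/18 differ, p = 0.389, d = 0.548.
A–C: 4/18 differ, p = 0.222, d = 0.264.
B–C: 8/18 differ, p = 0.444, d = 0.673.
The smallest distance is between A and C.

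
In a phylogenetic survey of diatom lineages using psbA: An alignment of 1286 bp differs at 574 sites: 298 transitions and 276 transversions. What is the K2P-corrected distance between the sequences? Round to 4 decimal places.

P = 298/1286 ≈ 0.231726 and Q = 276/1286 ≈ 0.214619.
Under the Kimura two-parameter model, d = −½ ln(1 − 2P − Q) − ¼ ln(1 − 2Q).
1 − 2P − Q = 0.321929, giving −½ ln(0.321929) = 0.566712.
1 − 2Q = 0.570762, giving −¼ ln(0.570762) = 0.140196.
d = 0.566712 + 0.140196 = 0.706908.

0.7069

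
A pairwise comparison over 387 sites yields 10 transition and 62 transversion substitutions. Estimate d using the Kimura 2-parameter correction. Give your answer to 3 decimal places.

0.216

P = 10/387 ≈ 0.02584 and Q = 62/387 ≈ 0.160207.
Under the Kimura two-parameter model, d = −½ ln(1 − 2P − Q) − ¼ ln(1 − 2Q).
1 − 2P − Q = 0.788113, giving −½ ln(0.788113) = 0.119057.
1 − 2Q = 0.679586, giving −¼ ln(0.679586) = 0.096568.
d = 0.119057 + 0.096568 = 0.215625.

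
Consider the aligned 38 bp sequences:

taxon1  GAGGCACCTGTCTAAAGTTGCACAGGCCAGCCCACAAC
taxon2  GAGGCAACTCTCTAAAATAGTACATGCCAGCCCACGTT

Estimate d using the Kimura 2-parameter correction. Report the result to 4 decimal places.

0.2857

Of 38 sites, 4 differences are transitions and 5 are transversions, so P = 4/38 ≈ 0.105263 and Q = 5/38 ≈ 0.131579.
Under the Kimura two-parameter model, d = −½ ln(1 − 2P − Q) − ¼ ln(1 − 2Q).
1 − 2P − Q = 0.657895, giving −½ ln(0.657895) = 0.209355.
1 − 2Q = 0.736842, giving −¼ ln(0.736842) = 0.076345.
d = 0.209355 + 0.076345 = 0.285700.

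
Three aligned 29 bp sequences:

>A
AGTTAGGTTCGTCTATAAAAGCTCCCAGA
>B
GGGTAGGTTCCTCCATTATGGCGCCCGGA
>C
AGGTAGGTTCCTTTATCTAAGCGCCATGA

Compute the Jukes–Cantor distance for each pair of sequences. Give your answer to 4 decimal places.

A–B: 9/29 sites differ → p ≈ 0.310345, d = −0.75 ln(1 − 0.413793) = 0.400562 ≈ 0.4006.
A–C: 8/29 sites differ → p ≈ 0.275862, d = −0.75 ln(1 − 0.367816) = 0.343931 ≈ 0.3439.
B–C: 9/29 sites differ → p ≈ 0.310345, d = −0.75 ln(1 − 0.413793) = 0.400562 ≈ 0.4006.

d(A,B) = 0.4006, d(A,C) = 0.3439, d(B,C) = 0.4006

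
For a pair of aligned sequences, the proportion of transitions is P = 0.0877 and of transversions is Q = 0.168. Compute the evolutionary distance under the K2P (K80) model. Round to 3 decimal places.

Under the Kimura two-parameter model, d = −½ ln(1 − 2P − Q) − ¼ ln(1 − 2Q).
1 − 2P − Q = 0.6566, giving −½ ln(0.6566) = 0.210340.
1 − 2Q = 0.664, giving −¼ ln(0.664) = 0.102368.
d = 0.210340 + 0.102368 = 0.312708.

0.313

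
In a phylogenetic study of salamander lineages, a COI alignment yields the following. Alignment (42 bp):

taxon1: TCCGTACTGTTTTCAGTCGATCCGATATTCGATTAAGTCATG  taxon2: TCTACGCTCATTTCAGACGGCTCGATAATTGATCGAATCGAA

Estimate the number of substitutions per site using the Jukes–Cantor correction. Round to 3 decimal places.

The sequences differ at 18 of 42 sites, so p = 18/42 ≈ 0.428571.
d = −(3/4) ln(1 − 4p/3) = −0.75 ln(1 − 0.571428) = −0.75 ln(0.428572)
  = −0.75 × (-0.847297) = 0.635473 substitutions/site.

0.635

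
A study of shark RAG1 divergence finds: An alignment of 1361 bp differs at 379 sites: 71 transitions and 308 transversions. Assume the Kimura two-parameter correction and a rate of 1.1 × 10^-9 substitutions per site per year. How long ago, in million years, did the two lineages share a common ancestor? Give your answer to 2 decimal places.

159.71

P = 71/1361 ≈ 0.052168 and Q = 308/1361 ≈ 0.226304.
Under the Kimura two-parameter model, d = −½ ln(1 − 2P − Q) − ¼ ln(1 − 2Q).
1 − 2P − Q = 0.66936, giving −½ ln(0.66936) = 0.200717.
1 − 2Q = 0.547392, giving −¼ ln(0.547392) = 0.150648.
d = 0.200717 + 0.150648 = 0.351365.
Under a molecular clock d = 2μt, so t = d/(2μ) = 0.351365 / (2 × 1.1 × 10^-9) = 159.71 million years.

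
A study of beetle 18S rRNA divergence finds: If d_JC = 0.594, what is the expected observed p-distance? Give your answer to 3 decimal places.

0.410

p = (3/4)(1 − e^(−4d/3)) = 0.75 × (1 − e^(-0.792)) = 0.75 × (1 − 0.452938) = 0.410297.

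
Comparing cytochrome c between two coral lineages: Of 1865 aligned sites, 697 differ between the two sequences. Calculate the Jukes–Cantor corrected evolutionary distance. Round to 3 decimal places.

p = 697/1865 ≈ 0.373727.
d = −(3/4) ln(1 − 4p/3) = −0.75 ln(1 − 0.498303) = −0.75 ln(0.501697)
  = −0.75 × (-0.689759) = 0.517319 substitutions/site.

0.517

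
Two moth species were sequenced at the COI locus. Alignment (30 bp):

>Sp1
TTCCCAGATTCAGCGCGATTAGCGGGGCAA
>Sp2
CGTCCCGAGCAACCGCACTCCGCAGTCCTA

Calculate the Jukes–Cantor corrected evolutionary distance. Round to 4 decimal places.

The sequences differ at 16 of 30 sites, so p = 16/30 ≈ 0.533333.
d = −(3/4) ln(1 − 4p/3) = −0.75 ln(1 − 0.711111) = −0.75 ln(0.288889)
  = −0.75 × (-1.241713) = 0.931285 substitutions/site.

0.9313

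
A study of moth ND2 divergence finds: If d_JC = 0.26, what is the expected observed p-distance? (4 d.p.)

0.2197

p = (3/4)(1 − e^(−4d/3)) = 0.75 × (1 − e^(-0.346667)) = 0.75 × (1 − 0.707041) = 0.219719.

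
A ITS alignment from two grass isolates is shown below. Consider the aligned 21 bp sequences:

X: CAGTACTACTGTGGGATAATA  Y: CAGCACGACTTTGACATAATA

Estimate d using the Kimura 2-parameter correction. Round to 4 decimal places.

Of 21 sites, 2 differences are transitions and 3 are transversions, so P = 2/21 ≈ 0.095238 and Q = 3/21 ≈ 0.142857.
Under the Kimura two-parameter model, d = −½ ln(1 − 2P − Q) − ¼ ln(1 − 2Q).
1 − 2P − Q = 0.666667, giving −½ ln(0.666667) = 0.202732.
1 − 2Q = 0.714286, giving −¼ ln(0.714286) = 0.084118.
d = 0.202732 + 0.084118 = 0.286850.

0.2869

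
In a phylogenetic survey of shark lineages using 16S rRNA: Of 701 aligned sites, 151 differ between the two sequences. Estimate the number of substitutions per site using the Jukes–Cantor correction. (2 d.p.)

p = 151/701 ≈ 0.215407.
d = −(3/4) ln(1 − 4p/3) = −0.75 ln(1 − 0.287209) = −0.75 ln(0.712791)
  = −0.75 × (-0.338567) = 0.253925 substitutions/site.

0.25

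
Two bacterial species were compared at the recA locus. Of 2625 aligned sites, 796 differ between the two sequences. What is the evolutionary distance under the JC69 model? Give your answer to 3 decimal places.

p = 796/2625 ≈ 0.303238.
d = −(3/4) ln(1 − 4p/3) = −0.75 ln(1 − 0.404317) = −0.75 ln(0.595683)
  = −0.75 × (-0.518047) = 0.388535 substitutions/site.

0.389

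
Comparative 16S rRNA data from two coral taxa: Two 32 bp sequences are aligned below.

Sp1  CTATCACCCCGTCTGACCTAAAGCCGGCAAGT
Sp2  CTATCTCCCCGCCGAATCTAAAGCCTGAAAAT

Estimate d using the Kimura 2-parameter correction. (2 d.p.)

Of 32 sites, 4 differences are transitions and 4 are transversions, so P = 4/32 = 0.125 and Q = 4/32 = 0.125.
Under the Kimura two-parameter model, d = −½ ln(1 − 2P − Q) − ¼ ln(1 − 2Q).
1 − 2P − Q = 0.625, giving −½ ln(0.625) = 0.235002.
1 − 2Q = 0.75, giving −¼ ln(0.75) = 0.071921.
d = 0.235002 + 0.071921 = 0.306923.

0.31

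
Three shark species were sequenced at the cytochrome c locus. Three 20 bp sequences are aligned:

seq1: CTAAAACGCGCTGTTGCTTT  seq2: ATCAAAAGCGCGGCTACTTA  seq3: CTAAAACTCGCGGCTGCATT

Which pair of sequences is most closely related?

seq1–seq2: 7/20 differ, p = 0.350, d = 0.471.
seq1–seq3: 4/20 differ, p = 0.200, d = 0.233.
seq2–seq3: 7/20 differ, p = 0.350, d = 0.471.
The smallest distance is between seq1 and seq3.

seq1 and seq3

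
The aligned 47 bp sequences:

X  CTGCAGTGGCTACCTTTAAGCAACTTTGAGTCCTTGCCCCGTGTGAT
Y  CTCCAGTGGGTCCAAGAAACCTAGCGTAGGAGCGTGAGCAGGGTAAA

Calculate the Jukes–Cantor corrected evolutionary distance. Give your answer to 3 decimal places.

0.793

The sequences differ at 23 of 47 sites, so p = 23/47 ≈ 0.489362.
d = −(3/4) ln(1 − 4p/3) = −0.75 ln(1 − 0.652483) = −0.75 ln(0.347517)
  = −0.75 × (-1.056942) = 0.792707 substitutions/site.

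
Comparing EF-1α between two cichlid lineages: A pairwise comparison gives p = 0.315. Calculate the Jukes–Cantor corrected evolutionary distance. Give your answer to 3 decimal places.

0.409

d = −(3/4) ln(1 − 4p/3) = −0.75 ln(1 − 0.42) = −0.75 ln(0.58)
  = −0.75 × (-0.544727) = 0.408545 substitutions/site.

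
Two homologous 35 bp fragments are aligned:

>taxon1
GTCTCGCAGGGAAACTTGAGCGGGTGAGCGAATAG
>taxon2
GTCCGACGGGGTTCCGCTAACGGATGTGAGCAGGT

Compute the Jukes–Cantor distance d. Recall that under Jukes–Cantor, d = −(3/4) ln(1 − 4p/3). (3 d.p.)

0.868

The sequences differ at 18 of 35 sites, so p = 18/35 ≈ 0.514286.
d = −(3/4) ln(1 − 4p/3) = −0.75 ln(1 − 0.685715) = −0.75 ln(0.314285)
  = −0.75 × (-1.157455) = 0.868091 substitutions/site.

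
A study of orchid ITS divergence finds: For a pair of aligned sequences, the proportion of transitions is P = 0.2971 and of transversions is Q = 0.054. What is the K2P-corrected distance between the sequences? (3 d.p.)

Under the Kimura two-parameter model, d = −½ ln(1 − 2P − Q) − ¼ ln(1 − 2Q).
1 − 2P − Q = 0.3518, giving −½ ln(0.3518) = 0.522346.
1 − 2Q = 0.892, giving −¼ ln(0.892) = 0.028572.
d = 0.522346 + 0.028572 = 0.550918.

0.551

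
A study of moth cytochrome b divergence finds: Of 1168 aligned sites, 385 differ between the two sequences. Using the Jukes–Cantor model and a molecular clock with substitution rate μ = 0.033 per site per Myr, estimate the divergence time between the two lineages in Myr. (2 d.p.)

p = 385/1168 ≈ 0.329623.
d = −(3/4) ln(1 − 4p/3) = −0.75 ln(1 − 0.439497) = −0.75 ln(0.560503)
  = −0.75 × (-0.578921) = 0.434191 substitutions/site.
Under a molecular clock d = 2μt, so t = d/(2μ) = 0.434191 / (2 × 0.033) = 6.58 Myr.

6.58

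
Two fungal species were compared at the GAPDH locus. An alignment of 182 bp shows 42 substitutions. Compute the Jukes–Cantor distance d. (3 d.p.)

p = 42/182 ≈ 0.230769.
d = −(3/4) ln(1 − 4p/3) = −0.75 ln(1 − 0.307692) = −0.75 ln(0.692308)
  = −0.75 × (-0.367724) = 0.275793 substitutions/site.

0.276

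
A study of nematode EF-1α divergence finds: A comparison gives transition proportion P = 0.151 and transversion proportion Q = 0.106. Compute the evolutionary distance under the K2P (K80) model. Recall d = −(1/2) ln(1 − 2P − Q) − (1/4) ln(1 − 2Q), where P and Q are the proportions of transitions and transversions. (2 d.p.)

Under the Kimura two-parameter model, d = −½ ln(1 − 2P − Q) − ¼ ln(1 − 2Q).
1 − 2P − Q = 0.592, giving −½ ln(0.592) = 0.262124.
1 − 2Q = 0.788, giving −¼ ln(0.788) = 0.059564.
d = 0.262124 + 0.059564 = 0.321688.

0.32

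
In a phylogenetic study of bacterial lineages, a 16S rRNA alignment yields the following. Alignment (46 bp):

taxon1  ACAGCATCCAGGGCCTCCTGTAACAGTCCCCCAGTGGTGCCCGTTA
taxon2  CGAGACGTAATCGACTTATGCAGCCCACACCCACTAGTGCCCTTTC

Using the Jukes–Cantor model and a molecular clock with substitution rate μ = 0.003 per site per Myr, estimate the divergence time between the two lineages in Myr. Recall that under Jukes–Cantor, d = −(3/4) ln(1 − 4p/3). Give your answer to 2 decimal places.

126.90

The sequences differ at 22 of 46 sites, so p = 22/46 ≈ 0.478261.
d = −(3/4) ln(1 − 4p/3) = −0.75 ln(1 − 0.637681) = −0.75 ln(0.362319)
  = −0.75 × (-1.015230) = 0.761423 substitutions/site.
Under a molecular clock d = 2μt, so t = d/(2μ) = 0.761423 / (2 × 0.003) = 126.90 Myr.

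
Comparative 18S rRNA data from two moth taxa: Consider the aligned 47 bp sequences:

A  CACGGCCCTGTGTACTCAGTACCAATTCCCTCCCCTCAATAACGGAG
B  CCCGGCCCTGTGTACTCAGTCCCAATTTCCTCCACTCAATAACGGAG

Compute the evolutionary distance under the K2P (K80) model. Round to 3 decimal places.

0.090

Of 47 sites, 1 differences are transitions and 3 are transversions, so P = 1/47 ≈ 0.021277 and Q = 3/47 ≈ 0.06383.
Under the Kimura two-parameter model, d = −½ ln(1 − 2P − Q) − ¼ ln(1 − 2Q).
1 − 2P − Q = 0.893616, giving −½ ln(0.893616) = 0.056240.
1 − 2Q = 0.87234, giving −¼ ln(0.87234) = 0.034144.
d = 0.056240 + 0.034144 = 0.090384.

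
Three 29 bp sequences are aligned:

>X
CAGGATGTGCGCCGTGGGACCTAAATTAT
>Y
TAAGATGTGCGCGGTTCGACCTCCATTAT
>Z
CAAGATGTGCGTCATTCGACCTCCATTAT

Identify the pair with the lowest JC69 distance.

Y and Z

X–Y: 7/29 differ, p = 0.241, d = 0.291.
X–Z: 7/29 differ, p = 0.241, d = 0.291.
Y–Z: 4/29 differ, p = 0.138, d = 0.152.
The smallest distance is between Y and Z.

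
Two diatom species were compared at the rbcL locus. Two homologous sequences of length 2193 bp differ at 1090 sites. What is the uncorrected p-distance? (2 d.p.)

0.50

p = 1090/2193 = 0.497036… ≈ 0.50 (to 2 d.p.).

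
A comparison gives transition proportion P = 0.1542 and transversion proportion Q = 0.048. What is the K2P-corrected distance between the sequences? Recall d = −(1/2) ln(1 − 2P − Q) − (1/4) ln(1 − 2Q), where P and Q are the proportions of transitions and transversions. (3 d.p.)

0.246

Under the Kimura two-parameter model, d = −½ ln(1 − 2P − Q) − ¼ ln(1 − 2Q).
1 − 2P − Q = 0.6436, giving −½ ln(0.6436) = 0.220339.
1 − 2Q = 0.904, giving −¼ ln(0.904) = 0.025231.
d = 0.220339 + 0.025231 = 0.245570.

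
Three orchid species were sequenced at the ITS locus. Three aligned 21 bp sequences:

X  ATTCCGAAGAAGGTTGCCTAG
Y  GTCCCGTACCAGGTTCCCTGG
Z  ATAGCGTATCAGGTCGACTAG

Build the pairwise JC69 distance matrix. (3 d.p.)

X–Y: 7/21 sites differ → p ≈ 0.333333, d = −0.75 ln(1 − 0.444444) = 0.440839 ≈ 0.441.
X–Z: 7/21 sites differ → p ≈ 0.333333, d = −0.75 ln(1 − 0.444444) = 0.440839 ≈ 0.441.
Y–Z: 8/21 sites differ → p ≈ 0.380952, d = −0.75 ln(1 − 0.507936) = 0.531860 ≈ 0.532.

d(X,Y) = 0.441, d(X,Z) = 0.441, d(Y,Z) = 0.532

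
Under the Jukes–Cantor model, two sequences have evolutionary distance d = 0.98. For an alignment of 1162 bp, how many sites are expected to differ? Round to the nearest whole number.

Invert JC69: p = (3/4)(1 − e^(−4d/3)) = 0.75 × (1 − e^(-1.306667)) = 0.75 × (1 − 0.270721) = 0.546959.
Expected differing sites = pL ≈ 0.546959 × 1162 = 635.566358 ≈ 636.

636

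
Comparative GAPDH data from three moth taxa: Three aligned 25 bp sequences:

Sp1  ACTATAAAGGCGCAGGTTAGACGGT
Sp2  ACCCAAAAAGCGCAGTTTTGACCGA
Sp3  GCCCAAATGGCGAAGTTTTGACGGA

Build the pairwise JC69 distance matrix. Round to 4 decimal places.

Sp1–Sp2: 8/25 sites differ → p = 0.32, d = −0.75 ln(1 − 0.426667) = 0.417216 ≈ 0.4172.
Sp1–Sp3: 9/25 sites differ → p = 0.36, d = −0.75 ln(1 − 0.48) = 0.490445 ≈ 0.4904.
Sp2–Sp3: 5/25 sites differ → p = 0.2, d = −0.75 ln(1 − 0.266667) = 0.232617 ≈ 0.2326.

d(Sp1,Sp2) = 0.4172, d(Sp1,Sp3) = 0.4904, d(Sp2,Sp3) = 0.2326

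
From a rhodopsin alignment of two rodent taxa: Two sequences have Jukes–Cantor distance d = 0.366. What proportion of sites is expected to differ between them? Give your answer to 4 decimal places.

p = (3/4)(1 − e^(−4d/3)) = 0.75 × (1 − e^(-0.488)) = 0.75 × (1 − 0.613853) = 0.289610.

0.2896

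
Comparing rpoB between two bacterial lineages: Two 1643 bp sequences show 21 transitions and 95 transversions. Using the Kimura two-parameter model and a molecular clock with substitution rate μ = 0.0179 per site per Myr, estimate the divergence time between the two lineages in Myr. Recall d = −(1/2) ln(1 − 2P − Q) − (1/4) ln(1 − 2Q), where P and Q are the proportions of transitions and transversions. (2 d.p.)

2.07

P = 21/1643 ≈ 0.012781 and Q = 95/1643 ≈ 0.057821.
Under the Kimura two-parameter model, d = −½ ln(1 − 2P − Q) − ¼ ln(1 − 2Q).
1 − 2P − Q = 0.916617, giving −½ ln(0.916617) = 0.043533.
1 − 2Q = 0.884358, giving −¼ ln(0.884358) = 0.030723.
d = 0.043533 + 0.030723 = 0.074256.
Under a molecular clock d = 2μt, so t = d/(2μ) = 0.074256 / (2 × 0.0179) = 2.07 Myr.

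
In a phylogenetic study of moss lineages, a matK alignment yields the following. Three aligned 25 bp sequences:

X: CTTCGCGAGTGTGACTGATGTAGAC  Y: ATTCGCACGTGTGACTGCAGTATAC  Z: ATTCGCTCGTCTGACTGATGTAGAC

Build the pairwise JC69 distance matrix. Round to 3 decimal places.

X–Y: 6/25 sites differ → p = 0.24, d = −0.75 ln(1 − 0.32) = 0.289247 ≈ 0.289.
X–Z: 4/25 sites differ → p = 0.16, d = −0.75 ln(1 − 0.213333) = 0.179963 ≈ 0.180.
Y–Z: 5/25 sites differ → p = 0.2, d = −0.75 ln(1 − 0.266667) = 0.232617 ≈ 0.233.

d(X,Y) = 0.289, d(X,Z) = 0.180, d(Y,Z) = 0.233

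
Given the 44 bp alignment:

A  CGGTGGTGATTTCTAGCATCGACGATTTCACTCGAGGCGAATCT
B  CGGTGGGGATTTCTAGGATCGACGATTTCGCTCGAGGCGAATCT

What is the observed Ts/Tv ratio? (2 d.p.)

Transitions are A↔G and C↔T; transversions are all other mismatches.
Transitions: 1. Transversions: 2.
R = 1/2 = 0.50.

0.50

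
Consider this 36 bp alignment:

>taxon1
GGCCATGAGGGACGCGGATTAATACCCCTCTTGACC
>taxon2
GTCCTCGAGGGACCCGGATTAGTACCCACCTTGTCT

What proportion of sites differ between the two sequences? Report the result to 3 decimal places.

0.250

The sequences differ at 9 of 36 positions (sites 2, 5, 6, 14, 22, 28, 29, 34, 36).
p = 9/36 = 0.250.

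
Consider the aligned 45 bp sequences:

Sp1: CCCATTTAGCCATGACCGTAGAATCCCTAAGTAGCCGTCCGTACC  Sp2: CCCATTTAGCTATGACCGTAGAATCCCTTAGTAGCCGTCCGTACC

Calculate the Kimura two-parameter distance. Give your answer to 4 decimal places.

0.0459

Of 45 sites, 1 differences are transitions and 1 are transversions, so P = 1/45 ≈ 0.022222 and Q = 1/45 ≈ 0.022222.
Under the Kimura two-parameter model, d = −½ ln(1 − 2P − Q) − ¼ ln(1 − 2Q).
1 − 2P − Q = 0.933334, giving −½ ln(0.933334) = 0.034496.
1 − 2Q = 0.955556, giving −¼ ln(0.955556) = 0.011365.
d = 0.034496 + 0.011365 = 0.045861.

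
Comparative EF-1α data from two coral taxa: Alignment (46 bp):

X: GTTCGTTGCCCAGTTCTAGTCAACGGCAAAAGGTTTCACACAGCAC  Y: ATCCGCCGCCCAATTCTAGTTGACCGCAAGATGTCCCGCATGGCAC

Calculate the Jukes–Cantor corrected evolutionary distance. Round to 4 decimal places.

0.4279

The sequences differ at 15 of 46 sites, so p = 15/46 ≈ 0.326087.
d = −(3/4) ln(1 − 4p/3) = −0.75 ln(1 − 0.434783) = −0.75 ln(0.565217)
  = −0.75 × (-0.570546) = 0.427910 substitutions/site.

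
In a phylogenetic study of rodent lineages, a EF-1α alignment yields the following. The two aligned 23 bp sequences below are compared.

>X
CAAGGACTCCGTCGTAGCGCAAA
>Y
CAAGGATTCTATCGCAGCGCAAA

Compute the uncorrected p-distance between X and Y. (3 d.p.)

The sequences differ at 4 of 23 positions (sites 7, 10, 11, 15).
p = 4/23 = 0.173913… ≈ 0.174 (to 3 d.p.).

0.174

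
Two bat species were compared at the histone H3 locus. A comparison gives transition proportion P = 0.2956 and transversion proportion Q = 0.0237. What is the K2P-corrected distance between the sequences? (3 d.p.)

Under the Kimura two-parameter model, d = −½ ln(1 − 2P − Q) − ¼ ln(1 − 2Q).
1 − 2P − Q = 0.3851, giving −½ ln(0.3851) = 0.477126.
1 − 2Q = 0.9526, giving −¼ ln(0.9526) = 0.012140.
d = 0.477126 + 0.012140 = 0.489266.

0.489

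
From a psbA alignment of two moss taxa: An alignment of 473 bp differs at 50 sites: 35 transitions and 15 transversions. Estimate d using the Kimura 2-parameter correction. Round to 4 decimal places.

0.1154

P = 35/473 ≈ 0.073996 and Q = 15/473 ≈ 0.031712.
Under the Kimura two-parameter model, d = −½ ln(1 − 2P − Q) − ¼ ln(1 − 2Q).
1 − 2P − Q = 0.820296, giving −½ ln(0.820296) = 0.099045.
1 − 2Q = 0.936576, giving −¼ ln(0.936576) = 0.016381.
d = 0.099045 + 0.016381 = 0.115426.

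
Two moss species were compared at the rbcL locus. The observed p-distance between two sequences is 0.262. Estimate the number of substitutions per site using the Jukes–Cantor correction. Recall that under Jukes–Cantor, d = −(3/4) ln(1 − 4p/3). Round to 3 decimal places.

0.322

d = −(3/4) ln(1 − 4p/3) = −0.75 ln(1 − 0.349333) = −0.75 ln(0.650667)
  = −0.75 × (-0.429757) = 0.322318 substitutions/site.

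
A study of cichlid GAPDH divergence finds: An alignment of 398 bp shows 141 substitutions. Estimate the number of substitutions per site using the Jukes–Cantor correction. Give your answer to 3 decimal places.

0.480

p = 141/398 ≈ 0.354271.
d = −(3/4) ln(1 − 4p/3) = −0.75 ln(1 − 0.472361) = −0.75 ln(0.527639)
  = −0.75 × (-0.639343) = 0.479507 substitutions/site.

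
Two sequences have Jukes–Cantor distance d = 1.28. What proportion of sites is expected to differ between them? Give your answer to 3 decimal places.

p = (3/4)(1 − e^(−4d/3)) = 0.75 × (1 − e^(-1.706667)) = 0.75 × (1 − 0.181470) = 0.613898.

0.614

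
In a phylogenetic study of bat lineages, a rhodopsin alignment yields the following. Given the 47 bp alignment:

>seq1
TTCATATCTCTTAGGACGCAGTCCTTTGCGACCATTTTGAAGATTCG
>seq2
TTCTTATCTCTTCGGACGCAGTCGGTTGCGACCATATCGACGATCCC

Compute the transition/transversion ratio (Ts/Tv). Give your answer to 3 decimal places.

0.286

Transitions are A↔G and C↔T; transversions are all other mismatches.
Transitions: 2. Transversions: 7.
R = 2/7 = 0.285714… ≈ 0.286 (to 3 d.p.).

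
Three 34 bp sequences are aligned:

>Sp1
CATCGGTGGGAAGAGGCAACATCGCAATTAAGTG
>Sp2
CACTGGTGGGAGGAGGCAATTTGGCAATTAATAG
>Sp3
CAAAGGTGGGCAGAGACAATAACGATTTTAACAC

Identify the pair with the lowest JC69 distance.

Sp1 and Sp2

Sp1–Sp2: 8/34 differ, p = 0.235, d = 0.282.
Sp1–Sp3: 12/34 differ, p = 0.353, d = 0.477.
Sp2–Sp3: 13/34 differ, p = 0.382, d = 0.535.
The smallest distance is between Sp1 and Sp2.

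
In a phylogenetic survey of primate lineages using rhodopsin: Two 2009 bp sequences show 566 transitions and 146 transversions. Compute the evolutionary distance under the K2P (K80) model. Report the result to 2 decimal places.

P = 566/2009 ≈ 0.281732 and Q = 146/2009 ≈ 0.072673.
Under the Kimura two-parameter model, d = −½ ln(1 − 2P − Q) − ¼ ln(1 − 2Q).
1 − 2P − Q = 0.363863, giving −½ ln(0.363863) = 0.505489.
1 − 2Q = 0.854654, giving −¼ ln(0.854654) = 0.039265.
d = 0.505489 + 0.039265 = 0.544754.

0.54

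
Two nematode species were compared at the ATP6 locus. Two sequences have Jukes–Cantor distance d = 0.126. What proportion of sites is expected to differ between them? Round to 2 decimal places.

p = (3/4)(1 − e^(−4d/3)) = 0.75 × (1 − e^(-0.168)) = 0.75 × (1 − 0.845354) = 0.115985.

0.12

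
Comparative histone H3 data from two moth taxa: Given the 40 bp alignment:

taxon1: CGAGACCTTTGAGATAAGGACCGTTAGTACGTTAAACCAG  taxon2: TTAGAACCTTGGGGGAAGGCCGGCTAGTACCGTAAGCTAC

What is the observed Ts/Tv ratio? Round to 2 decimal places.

Transitions are A↔G and C↔T; transversions are all other mismatches.
Transitions: 7. Transversions: 8.
R = 7/8 = 0.875 ≈ 0.88 (to 2 d.p.).

0.88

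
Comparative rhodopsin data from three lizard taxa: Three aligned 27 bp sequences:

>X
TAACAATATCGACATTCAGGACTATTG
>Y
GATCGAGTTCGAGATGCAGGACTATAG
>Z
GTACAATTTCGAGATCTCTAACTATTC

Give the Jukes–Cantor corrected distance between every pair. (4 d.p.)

X–Y: 8/27 sites differ → p ≈ 0.296296, d = −0.75 ln(1 − 0.395061) = 0.376971 ≈ 0.3770.
X–Z: 10/27 sites differ → p ≈ 0.37037, d = −0.75 ln(1 − 0.493827) = 0.510658 ≈ 0.5107.
Y–Z: 11/27 sites differ → p ≈ 0.407407, d = −0.75 ln(1 − 0.543209) = 0.587647 ≈ 0.5876.

d(X,Y) = 0.3770, d(X,Z) = 0.5107, d(Y,Z) = 0.5876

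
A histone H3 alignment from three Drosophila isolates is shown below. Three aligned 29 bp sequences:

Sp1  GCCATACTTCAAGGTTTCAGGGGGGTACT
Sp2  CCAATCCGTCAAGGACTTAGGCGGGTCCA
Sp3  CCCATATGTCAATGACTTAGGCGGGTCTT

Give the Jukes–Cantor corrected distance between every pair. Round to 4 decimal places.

Sp1–Sp2: 10/29 sites differ → p ≈ 0.344828, d = −0.75 ln(1 − 0.459771) = 0.461822 ≈ 0.4618.
Sp1–Sp3: 10/29 sites differ → p ≈ 0.344828, d = −0.75 ln(1 − 0.459771) = 0.461822 ≈ 0.4618.
Sp2–Sp3: 6/29 sites differ → p ≈ 0.206897, d = −0.75 ln(1 − 0.275863) = 0.242081 ≈ 0.2421.

d(Sp1,Sp2) = 0.4618, d(Sp1,Sp3) = 0.4618, d(Sp2,Sp3) = 0.2421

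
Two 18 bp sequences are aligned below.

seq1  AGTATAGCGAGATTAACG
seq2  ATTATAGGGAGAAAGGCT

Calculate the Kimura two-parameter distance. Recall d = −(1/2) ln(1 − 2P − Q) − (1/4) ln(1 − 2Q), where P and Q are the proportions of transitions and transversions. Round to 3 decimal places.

0.549

Of 18 sites, 2 differences are transitions and 5 are transversions, so P = 2/18 ≈ 0.111111 and Q = 5/18 ≈ 0.277778.
Under the Kimura two-parameter model, d = −½ ln(1 − 2P − Q) − ¼ ln(1 − 2Q).
1 − 2P − Q = 0.5, giving −½ ln(0.5) = 0.346574.
1 − 2Q = 0.444444, giving −¼ ln(0.444444) = 0.202733.
d = 0.346574 + 0.202733 = 0.549307.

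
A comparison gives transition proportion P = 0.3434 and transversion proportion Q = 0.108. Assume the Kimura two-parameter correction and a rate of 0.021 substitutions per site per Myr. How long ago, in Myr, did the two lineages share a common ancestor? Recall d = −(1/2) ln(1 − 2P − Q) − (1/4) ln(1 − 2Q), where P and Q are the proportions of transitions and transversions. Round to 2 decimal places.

Under the Kimura two-parameter model, d = −½ ln(1 − 2P − Q) − ¼ ln(1 − 2Q).
1 − 2P − Q = 0.2052, giving −½ ln(0.2052) = 0.791885.
1 − 2Q = 0.784, giving −¼ ln(0.784) = 0.060837.
d = 0.791885 + 0.060837 = 0.852722.
Under a molecular clock d = 2μt, so t = d/(2μ) = 0.852722 / (2 × 0.021) = 20.30 Myr.

20.30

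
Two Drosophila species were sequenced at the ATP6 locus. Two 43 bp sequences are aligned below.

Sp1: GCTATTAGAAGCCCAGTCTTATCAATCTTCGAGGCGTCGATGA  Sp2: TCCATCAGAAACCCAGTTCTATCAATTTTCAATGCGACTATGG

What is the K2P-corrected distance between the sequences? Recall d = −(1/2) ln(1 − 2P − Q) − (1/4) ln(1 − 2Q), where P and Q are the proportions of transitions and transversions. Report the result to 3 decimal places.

0.364

Of 43 sites, 8 differences are transitions and 4 are transversions, so P = 8/43 ≈ 0.186047 and Q = 4/43 ≈ 0.093023.
Under the Kimura two-parameter model, d = −½ ln(1 − 2P − Q) − ¼ ln(1 − 2Q).
1 − 2P − Q = 0.534883, giving −½ ln(0.534883) = 0.312854.
1 − 2Q = 0.813954, giving −¼ ln(0.813954) = 0.051463.
d = 0.312854 + 0.051463 = 0.364317.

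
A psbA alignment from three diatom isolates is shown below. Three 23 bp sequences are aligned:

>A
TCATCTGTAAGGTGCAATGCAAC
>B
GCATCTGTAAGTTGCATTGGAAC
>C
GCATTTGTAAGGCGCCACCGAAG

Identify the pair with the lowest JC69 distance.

A and B

A–B: 4/23 differ, p = 0.174, d = 0.198.
A–C: 8/23 differ, p = 0.348, d = 0.467.
B–C: 8/23 differ, p = 0.348, d = 0.467.
The smallest distance is between A and B.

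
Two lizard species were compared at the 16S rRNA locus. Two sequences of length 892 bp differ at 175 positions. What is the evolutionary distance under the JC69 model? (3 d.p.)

p = 175/892 ≈ 0.196188.
d = −(3/4) ln(1 − 4p/3) = −0.75 ln(1 − 0.261584) = −0.75 ln(0.738416)
  = −0.75 × (-0.303248) = 0.227436 substitutions/site.

0.227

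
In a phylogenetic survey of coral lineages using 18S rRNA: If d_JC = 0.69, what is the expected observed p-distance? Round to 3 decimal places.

p = (3/4)(1 − e^(−4d/3)) = 0.75 × (1 − e^(-0.92)) = 0.75 × (1 − 0.398519) = 0.451111.

0.451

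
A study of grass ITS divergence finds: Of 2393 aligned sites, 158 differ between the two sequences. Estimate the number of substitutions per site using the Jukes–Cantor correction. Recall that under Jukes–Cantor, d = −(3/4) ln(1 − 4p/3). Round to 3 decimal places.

0.069

p = 158/2393 ≈ 0.066026.
d = −(3/4) ln(1 − 4p/3) = −0.75 ln(1 − 0.088035) = −0.75 ln(0.911965)
  = −0.75 × (-0.092154) = 0.069116 substitutions/site.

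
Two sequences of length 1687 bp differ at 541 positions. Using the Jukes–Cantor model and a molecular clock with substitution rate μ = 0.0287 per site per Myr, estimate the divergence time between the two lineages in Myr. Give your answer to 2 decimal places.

p = 541/1687 ≈ 0.320688.
d = −(3/4) ln(1 − 4p/3) = −0.75 ln(1 − 0.427584) = −0.75 ln(0.572416)
  = −0.75 × (-0.557889) = 0.418417 substitutions/site.
Under a molecular clock d = 2μt, so t = d/(2μ) = 0.418417 / (2 × 0.0287) = 7.29 Myr.

7.29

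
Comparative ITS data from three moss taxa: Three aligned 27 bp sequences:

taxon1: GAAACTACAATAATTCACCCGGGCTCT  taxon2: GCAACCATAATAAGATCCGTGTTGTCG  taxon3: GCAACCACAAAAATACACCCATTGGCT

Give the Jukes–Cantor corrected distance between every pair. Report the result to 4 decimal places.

d(taxon1,taxon2) = 0.7704, d(taxon1,taxon3) = 0.4408, d(taxon2,taxon3) = 0.5107

taxon1–taxon2: 13/27 sites differ → p ≈ 0.481481, d = −0.75 ln(1 − 0.641975) = 0.770364 ≈ 0.7704.
taxon1–taxon3: 9/27 sites differ → p ≈ 0.333333, d = −0.75 ln(1 − 0.444444) = 0.440839 ≈ 0.4408.
taxon2–taxon3: 10/27 sites differ → p ≈ 0.37037, d = −0.75 ln(1 − 0.493827) = 0.510658 ≈ 0.5107.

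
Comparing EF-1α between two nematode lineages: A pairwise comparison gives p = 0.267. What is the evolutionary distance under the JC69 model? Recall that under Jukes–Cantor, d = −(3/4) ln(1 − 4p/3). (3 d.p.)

d = −(3/4) ln(1 − 4p/3) = −0.75 ln(1 − 0.356) = −0.75 ln(0.644)
  = −0.75 × (-0.440057) = 0.330043 substitutions/site.

0.330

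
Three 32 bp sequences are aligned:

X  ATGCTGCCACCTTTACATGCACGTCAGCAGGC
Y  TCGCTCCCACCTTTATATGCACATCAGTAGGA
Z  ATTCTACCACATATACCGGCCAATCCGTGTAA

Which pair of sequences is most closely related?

X–Y: 7/32 differ, p = 0.219, d = 0.259.
X–Z: 15/32 differ, p = 0.469, d = 0.736.
Y–Z: 15/32 differ, p = 0.469, d = 0.736.
The smallest distance is between X and Y.

X and Y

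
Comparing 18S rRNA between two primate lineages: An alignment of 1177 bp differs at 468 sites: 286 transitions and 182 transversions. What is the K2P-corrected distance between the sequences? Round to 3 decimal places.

P = 286/1177 ≈ 0.242991 and Q = 182/1177 ≈ 0.15463.
Under the Kimura two-parameter model, d = −½ ln(1 − 2P − Q) − ¼ ln(1 − 2Q).
1 − 2P − Q = 0.359388, giving −½ ln(0.359388) = 0.511676.
1 − 2Q = 0.69074, giving −¼ ln(0.69074) = 0.092498.
d = 0.511676 + 0.092498 = 0.604174.

0.604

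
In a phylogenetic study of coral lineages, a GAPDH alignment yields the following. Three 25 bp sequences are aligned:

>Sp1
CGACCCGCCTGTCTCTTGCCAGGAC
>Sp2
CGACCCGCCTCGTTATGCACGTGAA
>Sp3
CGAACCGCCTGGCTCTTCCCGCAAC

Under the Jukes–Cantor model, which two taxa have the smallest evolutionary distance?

Sp1 and Sp3

Sp1–Sp2: 10/25 differ, p = 0.400, d = 0.572.
Sp1–Sp3: 6/25 differ, p = 0.240, d = 0.289.
Sp2–Sp3: 9/25 differ, p = 0.360, d = 0.490.
The smallest distance is between Sp1 and Sp3.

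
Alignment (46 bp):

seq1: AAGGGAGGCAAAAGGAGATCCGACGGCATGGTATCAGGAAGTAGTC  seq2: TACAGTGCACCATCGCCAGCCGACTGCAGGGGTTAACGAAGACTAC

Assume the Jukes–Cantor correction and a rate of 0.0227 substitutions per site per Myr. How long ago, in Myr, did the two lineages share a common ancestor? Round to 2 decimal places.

18.15

The sequences differ at 23 of 46 sites, so p = 23/46 = 0.5.
d = −(3/4) ln(1 − 4p/3) = −0.75 ln(1 − 0.666667) = −0.75 ln(0.333333)
  = −0.75 × (-1.098613) = 0.823960 substitutions/site.
Under a molecular clock d = 2μt, so t = d/(2μ) = 0.823960 / (2 × 0.0227) = 18.15 Myr.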